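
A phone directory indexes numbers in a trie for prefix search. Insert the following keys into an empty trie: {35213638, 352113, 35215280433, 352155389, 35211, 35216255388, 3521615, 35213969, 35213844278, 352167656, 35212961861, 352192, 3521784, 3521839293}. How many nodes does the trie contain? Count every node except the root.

Trace insertions, counting only characters that open a new branch:
  "35213638" → 8 new (3, 5, 2, 1, 3, 6, 3, 8)
  "352113" → prefix "3521" already present; 2 new (1, 3)
  "35215280433" → prefix "3521" already present; 7 new (5, 2, 8, 0, 4, 3, 3)
  "352155389" → prefix "35215" already present; 4 new (5, 3, 8, 9)
  "35211" → prefix "35211" already present; 0 new (none)
  "35216255388" → prefix "3521" already present; 7 new (6, 2, 5, 5, 3, 8, 8)
  "3521615" → prefix "35216" already present; 2 new (1, 5)
  "35213969" → prefix "35213" already present; 3 new (9, 6, 9)
  "35213844278" → prefix "35213" already present; 6 new (8, 4, 4, 2, 7, 8)
  "352167656" → prefix "35216" already present; 4 new (7, 6, 5, 6)
  "35212961861" → prefix "3521" already present; 7 new (2, 9, 6, 1, 8, 6, 1)
  "352192" → prefix "3521" already present; 2 new (9, 2)
  "3521784" → prefix "3521" already present; 3 new (7, 8, 4)
  "3521839293" → prefix "3521" already present; 6 new (8, 3, 9, 2, 9, 3)
Total nodes = 8 + 2 + 7 + 4 + 0 + 7 + 2 + 3 + 6 + 4 + 7 + 2 + 3 + 6 = 61

61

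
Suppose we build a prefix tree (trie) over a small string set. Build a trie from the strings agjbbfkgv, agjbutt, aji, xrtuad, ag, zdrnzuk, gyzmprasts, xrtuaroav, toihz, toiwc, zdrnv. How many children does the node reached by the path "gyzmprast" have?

The children of the "gyzmprast" node are the distinct next characters among strings starting with "gyzmprast".
Distinct next characters after "gyzmprast": s.
That node has 1 child edge.

1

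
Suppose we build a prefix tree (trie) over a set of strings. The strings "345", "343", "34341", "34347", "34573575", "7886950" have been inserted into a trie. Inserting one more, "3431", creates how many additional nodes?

1

"343" is already a path in the trie; the remaining "1" must be added.
So 4 − 3 = 1 new nodes.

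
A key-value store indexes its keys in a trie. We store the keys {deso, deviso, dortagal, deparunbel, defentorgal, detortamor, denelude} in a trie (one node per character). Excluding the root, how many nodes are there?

Insert word by word; a character creates a node only if that edge doesn't already exist:
  "deso" → 4 new (d, e, s, o)
  "deviso" → prefix "de" already present; 4 new (v, i, s, o)
  "dortagal" → prefix "d" already present; 7 new (o, r, t, a, g, a, l)
  "deparunbel" → prefix "de" already present; 8 new (p, a, r, u, n, b, e, l)
  "defentorgal" → prefix "de" already present; 9 new (f, e, n, t, o, r, g, a, l)
  "detortamor" → prefix "de" already present; 8 new (t, o, r, t, a, m, o, r)
  "denelude" → prefix "de" already present; 6 new (n, e, l, u, d, e)
Total nodes = 4 + 4 + 7 + 8 + 9 + 8 + 6 = 46

46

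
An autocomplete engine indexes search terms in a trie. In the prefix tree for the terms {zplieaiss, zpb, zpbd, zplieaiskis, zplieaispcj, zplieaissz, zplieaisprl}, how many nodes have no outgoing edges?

5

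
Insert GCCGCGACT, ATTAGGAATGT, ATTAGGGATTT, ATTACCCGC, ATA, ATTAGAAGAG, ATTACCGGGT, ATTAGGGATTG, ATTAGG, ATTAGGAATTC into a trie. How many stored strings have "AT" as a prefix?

9

Walk to "AT"; the words in its subtree are exactly those with that prefix.
Words under "AT": ATA, ATTACCCGC, ATTACCGGGT, ATTAGAAGAG, ATTAGG, ATTAGGAATGT, ATTAGGAATTC, ATTAGGGATTG, ATTAGGGATTT
Count: 9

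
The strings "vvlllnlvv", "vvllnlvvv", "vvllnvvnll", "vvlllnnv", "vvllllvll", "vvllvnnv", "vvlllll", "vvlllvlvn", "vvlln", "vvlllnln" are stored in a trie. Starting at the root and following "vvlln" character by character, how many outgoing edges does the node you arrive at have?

2

The children of the "vvlln" node are the distinct next characters among strings starting with "vvlln".
Distinct next characters after "vvlln": l, v.
That node has 2 child edges.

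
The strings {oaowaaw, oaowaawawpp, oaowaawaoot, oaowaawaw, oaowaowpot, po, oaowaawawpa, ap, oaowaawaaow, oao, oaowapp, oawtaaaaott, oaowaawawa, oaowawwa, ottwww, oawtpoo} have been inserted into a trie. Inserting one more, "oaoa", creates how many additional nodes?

1

The longest prefix of "oaoa" already in the trie is "oao" (length 3).
Each of the 1 remaining characters creates one node.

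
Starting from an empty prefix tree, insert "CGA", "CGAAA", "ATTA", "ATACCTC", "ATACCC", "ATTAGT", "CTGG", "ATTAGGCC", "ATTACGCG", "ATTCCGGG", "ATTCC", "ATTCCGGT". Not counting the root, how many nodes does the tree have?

33

For each word, the new-node count is its length minus the longest prefix already in the trie:
  "CGA" → 3 new (C, G, A)
  "CGAAA" → prefix "CGA" already present; 2 new (A, A)
  "ATTA" → 4 new (A, T, T, A)
  "ATACCTC" → prefix "AT" already present; 5 new (A, C, C, T, C)
  "ATACCC" → prefix "ATACC" already present; 1 new (C)
  "ATTAGT" → prefix "ATTA" already present; 2 new (G, T)
  "CTGG" → prefix "C" already present; 3 new (T, G, G)
  "ATTAGGCC" → prefix "ATTAG" already present; 3 new (G, C, C)
  "ATTACGCG" → prefix "ATTA" already present; 4 new (C, G, C, G)
  "ATTCCGGG" → prefix "ATT" already present; 5 new (C, C, G, G, G)
  "ATTCC" → prefix "ATTCC" already present; 0 new (none)
  "ATTCCGGT" → prefix "ATTCCGG" already present; 1 new (T)
Total nodes = 3 + 2 + 4 + 5 + 1 + 2 + 3 + 3 + 4 + 5 + 0 + 1 = 33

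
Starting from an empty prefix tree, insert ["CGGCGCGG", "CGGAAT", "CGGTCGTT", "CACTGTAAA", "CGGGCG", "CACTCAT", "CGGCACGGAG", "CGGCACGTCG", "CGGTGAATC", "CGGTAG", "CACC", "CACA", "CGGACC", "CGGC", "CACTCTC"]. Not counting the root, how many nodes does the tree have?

52

Count nodes per top-level branch (shared prefixes stored once):
  'C'-branch (CACA, CACC, CACTCAT, CACTCTC, CACTGTAAA, CGGAAT, CGGACC, CGGC, CGGCACGGAG, CGGCACGTCG, CGGCGCGG, CGGGCG, CGGTAG, CGGTCGTT, CGGTGAATC): 52 nodes
Sum: 52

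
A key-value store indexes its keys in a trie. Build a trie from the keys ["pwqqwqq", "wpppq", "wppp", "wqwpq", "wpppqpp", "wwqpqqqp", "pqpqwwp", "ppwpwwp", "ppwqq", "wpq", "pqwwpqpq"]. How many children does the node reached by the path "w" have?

Follow the path "w" to its node, then look at its outgoing edges.
Characters that immediately follow "w" among the stored strings: {p, q, w}.
That node has 3 child edges.

3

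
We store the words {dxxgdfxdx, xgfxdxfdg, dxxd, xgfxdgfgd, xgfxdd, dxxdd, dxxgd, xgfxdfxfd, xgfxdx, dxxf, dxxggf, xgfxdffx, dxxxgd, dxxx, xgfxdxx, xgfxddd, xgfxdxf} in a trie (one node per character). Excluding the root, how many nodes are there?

For each word, the new-node count is its length minus the longest prefix already in the trie:
  "dxxgdfxdx" → 9 new (d, x, x, g, d, f, x, d, x)
  "xgfxdxfdg" → 9 new (x, g, f, x, d, x, f, d, g)
  "dxxd" → prefix "dxx" already present; 1 new (d)
  "xgfxdgfgd" → prefix "xgfxd" already present; 4 new (g, f, g, d)
  "xgfxdd" → prefix "xgfxd" already present; 1 new (d)
  "dxxdd" → prefix "dxxd" already present; 1 new (d)
  "dxxgd" → prefix "dxxgd" already present; 0 new (none)
  "xgfxdfxfd" → prefix "xgfxd" already present; 4 new (f, x, f, d)
  "xgfxdx" → prefix "xgfxdx" already present; 0 new (none)
  "dxxf" → prefix "dxx" already present; 1 new (f)
  "dxxggf" → prefix "dxxg" already present; 2 new (g, f)
  "xgfxdffx" → prefix "xgfxdf" already present; 2 new (f, x)
  "dxxxgd" → prefix "dxx" already present; 3 new (x, g, d)
  "dxxx" → prefix "dxxx" already present; 0 new (none)
  "xgfxdxx" → prefix "xgfxdx" already present; 1 new (x)
  "xgfxddd" → prefix "xgfxdd" already present; 1 new (d)
  "xgfxdxf" → prefix "xgfxdxf" already present; 0 new (none)
Total nodes = 9 + 9 + 1 + 4 + 1 + 1 + 0 + 4 + 0 + 1 + 2 + 2 + 3 + 0 + 1 + 1 + 0 = 39

39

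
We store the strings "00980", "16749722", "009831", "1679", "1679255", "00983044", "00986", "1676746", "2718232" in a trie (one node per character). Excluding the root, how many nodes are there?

34

Trie structure (* marks end of a word):
(root)
├─ 0
│  └─ 0
│     └─ 9
│        └─ 8
│           ├─ 0 *
│           ├─ 3
│           │  ├─ 0
│           │  │  └─ 4
│           │  │     └─ 4 *
│           │  └─ 1 *
│           └─ 6 *
├─ 1
│  └─ 6
│     └─ 7
│        ├─ 4
│        │  └─ 9
│        │     └─ 7
│        │        └─ 2
│        │           └─ 2 *
│        ├─ 6
│        │  └─ 7
│        │     └─ 4
│        │        └─ 6 *
│        └─ 9 *
│           └─ 2
│              └─ 5
│                 └─ 5 *
└─ 2
   └─ 7
      └─ 1
         └─ 8
            └─ 2
               └─ 3
                  └─ 2 *
Counting every labelled node above: 34.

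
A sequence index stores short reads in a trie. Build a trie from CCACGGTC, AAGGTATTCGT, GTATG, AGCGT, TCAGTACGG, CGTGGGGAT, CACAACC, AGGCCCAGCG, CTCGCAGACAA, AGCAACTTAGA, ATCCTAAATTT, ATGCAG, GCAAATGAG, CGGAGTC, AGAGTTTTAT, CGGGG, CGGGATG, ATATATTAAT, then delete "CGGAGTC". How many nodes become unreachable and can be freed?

4

Walk "CGGAGTC" from the leaf back toward the root, removing each node that no remaining word uses.
The suffix "AGTC" (4 nodes) is used only by "CGGAGTC"; the node for "CGG" still has the child "G", so pruning stops there.
Nodes removed: 4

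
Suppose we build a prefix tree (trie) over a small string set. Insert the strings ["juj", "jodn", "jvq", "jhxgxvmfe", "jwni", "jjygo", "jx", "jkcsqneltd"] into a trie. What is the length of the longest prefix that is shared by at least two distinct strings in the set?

Equivalently: take the maximum, over all pairs, of their longest common prefix length.
"jhxgxvmfe" and "jjygo" agree on "j" (1 characters) before diverging; nothing deeper is shared.
Longest shared-prefix length: 1

1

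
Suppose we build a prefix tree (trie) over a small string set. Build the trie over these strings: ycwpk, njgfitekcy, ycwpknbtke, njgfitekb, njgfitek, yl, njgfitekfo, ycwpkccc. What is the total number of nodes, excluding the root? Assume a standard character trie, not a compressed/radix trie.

Trie structure (* marks end of a word):
(root)
├─ n
│  └─ j
│     └─ g
│        └─ f
│           └─ i
│              └─ t
│                 └─ e
│                    └─ k *
│                       ├─ b *
│                       ├─ c
│                       │  └─ y *
│                       └─ f
│                          └─ o *
└─ y
   ├─ c
   │  └─ w
   │     └─ p
   │        └─ k *
   │           ├─ c
   │           │  └─ c
   │           │     └─ c *
   │           └─ n
   │              └─ b
   │                 └─ t
   │                    └─ k
   │                       └─ e *
   └─ l *
Counting every labelled node above: 27.

27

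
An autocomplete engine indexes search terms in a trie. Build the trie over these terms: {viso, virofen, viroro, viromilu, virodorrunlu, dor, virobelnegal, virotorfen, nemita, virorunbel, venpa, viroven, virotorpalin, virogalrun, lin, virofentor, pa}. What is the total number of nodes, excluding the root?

Count nodes per top-level branch (shared prefixes stored once):
  'd'-branch (dor): 3 nodes
  'l'-branch (lin): 3 nodes
  'n'-branch (nemita): 6 nodes
  'p'-branch (pa): 2 nodes
  'v'-branch (venpa, virobelnegal, virodorrunlu, virofen, virofentor, virogalrun, viromilu, viroro, virorunbel, virotorfen, virotorpalin, viroven, viso): 63 nodes
Sum: 77

77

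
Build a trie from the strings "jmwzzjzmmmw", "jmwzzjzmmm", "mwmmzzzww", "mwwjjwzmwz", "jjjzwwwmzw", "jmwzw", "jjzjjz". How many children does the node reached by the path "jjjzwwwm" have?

Follow the path "jjjzwwwm" to its node, then look at its outgoing edges.
Characters that immediately follow "jjjzwwwm" among the stored strings: {z}.
That node has 1 child edge.

1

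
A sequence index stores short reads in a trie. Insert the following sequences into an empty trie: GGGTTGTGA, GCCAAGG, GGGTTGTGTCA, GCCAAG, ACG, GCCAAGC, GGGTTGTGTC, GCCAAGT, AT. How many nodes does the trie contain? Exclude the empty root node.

24

Trie structure (* marks end of a word):
(root)
├─ A
│  ├─ C
│  │  └─ G *
│  └─ T *
└─ G
   ├─ C
   │  └─ C
   │     └─ A
   │        └─ A
   │           └─ G *
   │              ├─ C *
   │              ├─ G *
   │              └─ T *
   └─ G
      └─ G
         └─ T
            └─ T
               └─ G
                  └─ T
                     └─ G
                        ├─ A *
                        └─ T
                           └─ C *
                              └─ A *
Counting every labelled node above: 24.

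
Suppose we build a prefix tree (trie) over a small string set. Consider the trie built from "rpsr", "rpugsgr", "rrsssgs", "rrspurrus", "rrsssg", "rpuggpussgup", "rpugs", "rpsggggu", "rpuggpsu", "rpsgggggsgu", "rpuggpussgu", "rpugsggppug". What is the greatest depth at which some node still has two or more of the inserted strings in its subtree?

11

Look for the deepest trie node that still has at least two words in its subtree.
e.g. "rpuggpussgu" and "rpuggpussgup" share the prefix "rpuggpussgu" of length 11; no pair shares a longer one.
Longest shared-prefix length: 11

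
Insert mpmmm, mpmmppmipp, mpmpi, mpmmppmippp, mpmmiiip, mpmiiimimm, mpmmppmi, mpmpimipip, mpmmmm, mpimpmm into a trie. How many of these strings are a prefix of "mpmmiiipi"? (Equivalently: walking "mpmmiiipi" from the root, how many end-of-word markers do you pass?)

Traverse "mpmmiiipi" character by character; count nodes along the way that are marked as word ends.
Prefixes of the query that are stored words: "mpmmiiip"
Count: 1

1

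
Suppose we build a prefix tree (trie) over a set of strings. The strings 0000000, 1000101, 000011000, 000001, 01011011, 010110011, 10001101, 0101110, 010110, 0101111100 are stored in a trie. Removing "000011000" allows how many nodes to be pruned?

Walk "000011000" from the leaf back toward the root, removing each node that no remaining word uses.
The suffix "11000" (5 nodes) is used only by "000011000"; the node for "0000" still has the child "0", so pruning stops there.
Nodes removed: 5

5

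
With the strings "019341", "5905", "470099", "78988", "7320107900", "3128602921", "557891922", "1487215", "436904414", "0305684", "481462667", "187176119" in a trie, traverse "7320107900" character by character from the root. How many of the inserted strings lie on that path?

1

Check each prefix of "7320107900" against the stored set — each match is an end-marker on the path.
Prefixes of the query that are stored words: "7320107900"
Count: 1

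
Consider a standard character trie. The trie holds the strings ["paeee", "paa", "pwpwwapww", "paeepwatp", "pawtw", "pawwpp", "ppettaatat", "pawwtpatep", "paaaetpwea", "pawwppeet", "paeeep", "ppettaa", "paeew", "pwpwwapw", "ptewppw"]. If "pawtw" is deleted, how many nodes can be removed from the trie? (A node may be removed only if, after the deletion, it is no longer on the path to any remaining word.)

A node on "pawtw"'s path can go only if nothing else ends at it or branches off below it.
The suffix "tw" (2 nodes) is used only by "pawtw"; the node for "paw" still has the child "w", so pruning stops there.
Nodes removed: 2

2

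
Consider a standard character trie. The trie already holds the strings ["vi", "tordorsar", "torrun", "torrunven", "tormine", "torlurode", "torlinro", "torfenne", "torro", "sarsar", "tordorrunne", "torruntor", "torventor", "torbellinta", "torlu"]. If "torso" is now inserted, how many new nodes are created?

2

Walking "torso" from the root, the first 3 characters ("tor") follow existing edges; "s" is the first miss.
Each of the 2 remaining characters creates one node.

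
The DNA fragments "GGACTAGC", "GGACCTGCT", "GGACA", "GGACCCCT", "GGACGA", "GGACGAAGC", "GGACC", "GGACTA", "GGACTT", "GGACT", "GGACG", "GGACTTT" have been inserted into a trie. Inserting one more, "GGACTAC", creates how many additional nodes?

1

The longest prefix of "GGACTAC" already in the trie is "GGACTA" (length 6).
New nodes needed: |"GGACTAC"| − 6 = 7 − 6 = 1.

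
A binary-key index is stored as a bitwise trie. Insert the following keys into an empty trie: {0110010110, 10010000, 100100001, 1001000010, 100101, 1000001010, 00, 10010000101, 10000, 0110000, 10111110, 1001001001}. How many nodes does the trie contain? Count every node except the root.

42

Count nodes per top-level branch (shared prefixes stored once):
  '0'-branch (00, 0110000, 0110010110): 13 nodes
  '1'-branch (10000, 1000001010, 10010000, 100100001, 1001000010, 10010000101, 1001001001, 100101, 10111110): 29 nodes
Sum: 42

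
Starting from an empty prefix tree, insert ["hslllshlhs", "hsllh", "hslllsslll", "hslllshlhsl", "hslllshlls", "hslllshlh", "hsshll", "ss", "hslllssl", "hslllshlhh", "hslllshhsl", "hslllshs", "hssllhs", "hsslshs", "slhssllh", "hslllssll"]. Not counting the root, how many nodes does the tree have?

43

Insert word by word; a character creates a node only if that edge doesn't already exist:
  "hslllshlhs" → 10 new (h, s, l, l, l, s, h, l, h, s)
  "hsllh" → prefix "hsll" already present; 1 new (h)
  "hslllsslll" → prefix "hsllls" already present; 4 new (s, l, l, l)
  "hslllshlhsl" → prefix "hslllshlhs" already present; 1 new (l)
  "hslllshlls" → prefix "hslllshl" already present; 2 new (l, s)
  "hslllshlh" → prefix "hslllshlh" already present; 0 new (none)
  "hsshll" → prefix "hs" already present; 4 new (s, h, l, l)
  "ss" → 2 new (s, s)
  "hslllssl" → prefix "hslllssl" already present; 0 new (none)
  "hslllshlhh" → prefix "hslllshlh" already present; 1 new (h)
  "hslllshhsl" → prefix "hslllsh" already present; 3 new (h, s, l)
  "hslllshs" → prefix "hslllsh" already present; 1 new (s)
  "hssllhs" → prefix "hss" already present; 4 new (l, l, h, s)
  "hsslshs" → prefix "hssl" already present; 3 new (s, h, s)
  "slhssllh" → prefix "s" already present; 7 new (l, h, s, s, l, l, h)
  "hslllssll" → prefix "hslllssll" already present; 0 new (none)
Total nodes = 10 + 1 + 4 + 1 + 2 + 0 + 4 + 2 + 0 + 1 + 3 + 1 + 4 + 3 + 7 + 0 = 43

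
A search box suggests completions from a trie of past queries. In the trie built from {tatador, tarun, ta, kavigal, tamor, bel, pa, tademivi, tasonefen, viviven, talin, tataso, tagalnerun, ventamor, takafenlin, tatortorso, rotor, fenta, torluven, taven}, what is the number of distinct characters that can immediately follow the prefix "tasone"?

1

Follow the path "tasone" to its node, then look at its outgoing edges.
Characters that immediately follow "tasone" among the stored strings: {f}.
That node has 1 child edge.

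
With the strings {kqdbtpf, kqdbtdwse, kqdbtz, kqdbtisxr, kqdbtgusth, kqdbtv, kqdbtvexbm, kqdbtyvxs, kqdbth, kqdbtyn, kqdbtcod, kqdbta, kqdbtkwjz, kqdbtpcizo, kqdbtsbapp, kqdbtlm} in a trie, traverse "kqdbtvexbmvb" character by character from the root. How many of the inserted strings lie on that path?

Walk "kqdbtvexbmvb" from the root; an end-of-word marker is hit whenever a stored word is a prefix of "kqdbtvexbmvb".
Prefixes of the query that are stored words: "kqdbtv", "kqdbtvexbm"
Count: 2

2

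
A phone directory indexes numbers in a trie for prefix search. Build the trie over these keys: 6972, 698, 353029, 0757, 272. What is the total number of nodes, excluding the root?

18

Trie structure (* marks end of a word):
(root)
├─ 0
│  └─ 7
│     └─ 5
│        └─ 7 *
├─ 2
│  └─ 7
│     └─ 2 *
├─ 3
│  └─ 5
│     └─ 3
│        └─ 0
│           └─ 2
│              └─ 9 *
└─ 6
   └─ 9
      ├─ 7
      │  └─ 2 *
      └─ 8 *
Counting every labelled node above: 18.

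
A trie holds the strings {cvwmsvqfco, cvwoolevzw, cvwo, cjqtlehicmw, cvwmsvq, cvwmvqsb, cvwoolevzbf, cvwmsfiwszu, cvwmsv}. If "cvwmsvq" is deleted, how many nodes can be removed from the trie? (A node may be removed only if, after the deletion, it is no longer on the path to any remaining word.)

After clearing the end-marker at "cvwmsvq", prune upward until reaching a node still needed by another word.
Every node on "cvwmsvq" is still needed (e.g. by "cvwmsvqfco"), so nothing is freed.
Nodes removed: 0

0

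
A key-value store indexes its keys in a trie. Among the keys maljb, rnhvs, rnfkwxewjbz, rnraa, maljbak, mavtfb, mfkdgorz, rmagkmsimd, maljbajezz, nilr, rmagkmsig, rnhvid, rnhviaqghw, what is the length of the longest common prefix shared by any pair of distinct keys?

Look for the deepest trie node that still has at least two words in its subtree.
"rmagkmsig" and "rmagkmsimd" agree on "rmagkmsi" (8 characters) before diverging; nothing deeper is shared.
Longest shared-prefix length: 8

8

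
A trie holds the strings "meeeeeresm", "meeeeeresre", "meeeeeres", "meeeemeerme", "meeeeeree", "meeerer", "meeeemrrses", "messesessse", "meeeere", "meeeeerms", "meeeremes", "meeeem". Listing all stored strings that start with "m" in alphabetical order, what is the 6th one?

Words with prefix "m", in lexicographic order: "meeeeeree", "meeeeeres", "meeeeeresm", "meeeeeresre", "meeeeerms", "meeeem", "meeeemeerme", "meeeemrrses", "meeeere", "meeeremes", "meeerer", "messesessse"
The 6th is meeeem.

meeeem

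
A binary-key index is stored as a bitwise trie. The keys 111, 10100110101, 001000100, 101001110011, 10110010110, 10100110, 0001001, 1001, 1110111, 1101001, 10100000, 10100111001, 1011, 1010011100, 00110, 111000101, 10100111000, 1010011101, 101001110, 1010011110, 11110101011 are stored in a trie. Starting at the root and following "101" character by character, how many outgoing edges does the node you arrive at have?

2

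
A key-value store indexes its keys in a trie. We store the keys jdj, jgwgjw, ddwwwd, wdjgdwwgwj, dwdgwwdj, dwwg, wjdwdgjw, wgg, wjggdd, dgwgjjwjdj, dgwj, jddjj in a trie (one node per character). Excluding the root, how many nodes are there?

59

Count nodes per top-level branch (shared prefixes stored once):
  'd'-branch (ddwwwd, dgwgjjwjdj, dgwj, dwdgwwdj, dwwg): 25 nodes
  'j'-branch (jddjj, jdj, jgwgjw): 11 nodes
  'w'-branch (wdjgdwwgwj, wgg, wjdwdgjw, wjggdd): 23 nodes
Sum: 59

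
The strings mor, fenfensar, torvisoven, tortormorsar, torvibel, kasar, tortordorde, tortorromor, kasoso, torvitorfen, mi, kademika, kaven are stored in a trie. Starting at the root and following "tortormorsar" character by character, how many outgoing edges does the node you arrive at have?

Walk "tortormorsar" from the root, arriving at one node.
No stored string extends past "tortormorsar".
That node has 0 child edges.

0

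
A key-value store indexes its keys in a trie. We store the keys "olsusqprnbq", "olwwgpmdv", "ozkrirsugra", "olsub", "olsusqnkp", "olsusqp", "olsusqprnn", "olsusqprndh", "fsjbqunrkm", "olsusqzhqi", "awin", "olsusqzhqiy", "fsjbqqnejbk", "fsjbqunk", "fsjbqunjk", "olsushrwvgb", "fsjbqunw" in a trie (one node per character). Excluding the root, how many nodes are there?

70

Trace insertions, counting only characters that open a new branch:
  "olsusqprnbq" → 11 new (o, l, s, u, s, q, p, r, n, b, q)
  "olwwgpmdv" → prefix "ol" already present; 7 new (w, w, g, p, m, d, v)
  "ozkrirsugra" → prefix "o" already present; 10 new (z, k, r, i, r, s, u, g, r, a)
  "olsub" → prefix "olsu" already present; 1 new (b)
  "olsusqnkp" → prefix "olsusq" already present; 3 new (n, k, p)
  "olsusqp" → prefix "olsusqp" already present; 0 new (none)
  "olsusqprnn" → prefix "olsusqprn" already present; 1 new (n)
  "olsusqprndh" → prefix "olsusqprn" already present; 2 new (d, h)
  "fsjbqunrkm" → 10 new (f, s, j, b, q, u, n, r, k, m)
  "olsusqzhqi" → prefix "olsusq" already present; 4 new (z, h, q, i)
  "awin" → 4 new (a, w, i, n)
  "olsusqzhqiy" → prefix "olsusqzhqi" already present; 1 new (y)
  "fsjbqqnejbk" → prefix "fsjbq" already present; 6 new (q, n, e, j, b, k)
  "fsjbqunk" → prefix "fsjbqun" already present; 1 new (k)
  "fsjbqunjk" → prefix "fsjbqun" already present; 2 new (j, k)
  "olsushrwvgb" → prefix "olsus" already present; 6 new (h, r, w, v, g, b)
  "fsjbqunw" → prefix "fsjbqun" already present; 1 new (w)
Total nodes = 11 + 7 + 10 + 1 + 3 + 0 + 1 + 2 + 10 + 4 + 4 + 1 + 6 + 1 + 2 + 6 + 1 = 70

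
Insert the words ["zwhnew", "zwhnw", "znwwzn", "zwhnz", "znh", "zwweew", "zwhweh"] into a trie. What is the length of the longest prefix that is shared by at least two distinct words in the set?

4

Look for the deepest trie node that still has at least two words in its subtree.
"zwhnew" and "zwhnw" agree on "zwhn" (4 characters) before diverging; nothing deeper is shared.
Longest shared-prefix length: 4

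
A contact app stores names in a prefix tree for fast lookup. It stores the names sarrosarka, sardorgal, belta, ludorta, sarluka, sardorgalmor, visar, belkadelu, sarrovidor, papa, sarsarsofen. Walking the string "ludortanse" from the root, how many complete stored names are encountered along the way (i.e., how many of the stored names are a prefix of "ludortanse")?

1

Check each prefix of "ludortanse" against the stored set — each match is an end-marker on the path.
Prefixes of the query that are stored words: "ludorta"
Count: 1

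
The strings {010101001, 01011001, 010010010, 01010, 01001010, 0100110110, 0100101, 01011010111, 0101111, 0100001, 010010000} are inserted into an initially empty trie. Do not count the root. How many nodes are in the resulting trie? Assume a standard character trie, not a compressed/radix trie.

38

Trie structure (* marks end of a word):
(root)
└─ 0
   └─ 1
      └─ 0
         ├─ 0
         │  ├─ 0
         │  │  └─ 0
         │  │     └─ 1 *
         │  └─ 1
         │     ├─ 0
         │     │  ├─ 0
         │     │  │  ├─ 0
         │     │  │  │  └─ 0 *
         │     │  │  └─ 1
         │     │  │     └─ 0 *
         │     │  └─ 1 *
         │     │     └─ 0 *
         │     └─ 1
         │        └─ 0
         │           └─ 1
         │              └─ 1
         │                 └─ 0 *
         └─ 1
            ├─ 0 *
            │  └─ 1
            │     └─ 0
            │        └─ 0
            │           └─ 1 *
            └─ 1
               ├─ 0
               │  ├─ 0
               │  │  └─ 1 *
               │  └─ 1
               │     └─ 0
               │        └─ 1
               │           └─ 1
               │              └─ 1 *
               └─ 1
                  └─ 1 *
Counting every labelled node above: 38.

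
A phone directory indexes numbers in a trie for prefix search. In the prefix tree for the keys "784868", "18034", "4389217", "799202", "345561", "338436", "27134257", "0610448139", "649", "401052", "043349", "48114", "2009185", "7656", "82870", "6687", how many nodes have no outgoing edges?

Leaves are exactly the stored words that no other stored word extends.
Those words: "043349", "0610448139", "18034", "2009185", "27134257", "338436", "345561", "401052", "4389217", "48114", "649", "6687", "7656", "784868", "799202", "82870"
Leaf count: 16

16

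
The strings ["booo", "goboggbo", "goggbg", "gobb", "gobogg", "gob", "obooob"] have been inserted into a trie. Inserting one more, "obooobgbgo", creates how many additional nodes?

4

"obooob" is already a path in the trie; the remaining "gbgo" must be added.
So 10 − 6 = 4 new nodes.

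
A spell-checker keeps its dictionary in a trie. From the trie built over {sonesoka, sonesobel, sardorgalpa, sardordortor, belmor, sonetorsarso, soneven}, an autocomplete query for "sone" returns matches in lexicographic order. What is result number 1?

Words with prefix "sone", in lexicographic order: "sonesobel", "sonesoka", "sonetorsarso", "soneven"
The 1st is sonesobel.

sonesobel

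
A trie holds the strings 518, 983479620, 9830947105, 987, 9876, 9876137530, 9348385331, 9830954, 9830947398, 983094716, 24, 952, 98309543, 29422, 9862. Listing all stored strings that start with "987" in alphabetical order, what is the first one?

987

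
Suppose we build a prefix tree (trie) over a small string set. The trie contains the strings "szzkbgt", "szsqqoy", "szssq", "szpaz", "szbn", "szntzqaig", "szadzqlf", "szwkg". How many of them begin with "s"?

Filter for entries beginning with "s":
Matches: "szadzqlf", "szbn", "szntzqaig", "szpaz", "szsqqoy", "szssq", "szwkg", "szzkbgt"
Count: 8

8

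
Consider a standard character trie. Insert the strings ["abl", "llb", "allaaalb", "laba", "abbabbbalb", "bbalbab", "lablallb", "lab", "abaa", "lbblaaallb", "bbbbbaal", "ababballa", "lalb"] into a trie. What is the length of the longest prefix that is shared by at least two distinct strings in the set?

3

The deepest shared node is where two words last agree before diverging.
"abaa" and "ababballa" agree on "aba" (3 characters) before diverging; nothing deeper is shared.
Longest shared-prefix length: 3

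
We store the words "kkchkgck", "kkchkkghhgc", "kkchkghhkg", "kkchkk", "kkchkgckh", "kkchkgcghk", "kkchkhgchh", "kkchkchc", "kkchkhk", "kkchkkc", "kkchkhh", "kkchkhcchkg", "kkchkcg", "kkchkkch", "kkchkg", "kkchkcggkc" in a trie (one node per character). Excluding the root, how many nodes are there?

Insert word by word; a character creates a node only if that edge doesn't already exist:
  "kkchkgck" → 8 new (k, k, c, h, k, g, c, k)
  "kkchkkghhgc" → prefix "kkchk" already present; 6 new (k, g, h, h, g, c)
  "kkchkghhkg" → prefix "kkchkg" already present; 4 new (h, h, k, g)
  "kkchkk" → prefix "kkchkk" already present; 0 new (none)
  "kkchkgckh" → prefix "kkchkgck" already present; 1 new (h)
  "kkchkgcghk" → prefix "kkchkgc" already present; 3 new (g, h, k)
  "kkchkhgchh" → prefix "kkchk" already present; 5 new (h, g, c, h, h)
  "kkchkchc" → prefix "kkchk" already present; 3 new (c, h, c)
  "kkchkhk" → prefix "kkchkh" already present; 1 new (k)
  "kkchkkc" → prefix "kkchkk" already present; 1 new (c)
  "kkchkhh" → prefix "kkchkh" already present; 1 new (h)
  "kkchkhcchkg" → prefix "kkchkh" already present; 5 new (c, c, h, k, g)
  "kkchkcg" → prefix "kkchkc" already present; 1 new (g)
  "kkchkkch" → prefix "kkchkkc" already present; 1 new (h)
  "kkchkg" → prefix "kkchkg" already present; 0 new (none)
  "kkchkcggkc" → prefix "kkchkcg" already present; 3 new (g, k, c)
Total nodes = 8 + 6 + 4 + 0 + 1 + 3 + 5 + 3 + 1 + 1 + 1 + 5 + 1 + 1 + 0 + 3 = 43

43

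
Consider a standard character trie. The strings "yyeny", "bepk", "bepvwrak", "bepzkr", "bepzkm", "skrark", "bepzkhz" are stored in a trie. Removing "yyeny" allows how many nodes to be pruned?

5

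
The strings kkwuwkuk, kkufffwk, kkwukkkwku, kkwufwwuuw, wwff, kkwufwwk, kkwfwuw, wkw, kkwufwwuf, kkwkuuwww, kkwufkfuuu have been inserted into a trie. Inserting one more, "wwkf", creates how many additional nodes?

2

Walking "wwkf" from the root, the first 2 characters ("ww") follow existing edges; "k" is the first miss.
So 4 − 2 = 2 new nodes.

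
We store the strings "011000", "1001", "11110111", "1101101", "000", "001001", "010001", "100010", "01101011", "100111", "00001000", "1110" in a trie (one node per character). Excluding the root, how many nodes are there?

Count nodes per top-level branch (shared prefixes stored once):
  '0'-branch (000, 00001000, 001001, 010001, 011000, 01101011): 25 nodes
  '1'-branch (100010, 1001, 100111, 1101101, 1110, 11110111): 22 nodes
Sum: 47

47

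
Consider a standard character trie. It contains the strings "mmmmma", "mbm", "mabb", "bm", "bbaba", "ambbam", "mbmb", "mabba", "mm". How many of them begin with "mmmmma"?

Walk to "mmmmma"; the words in its subtree are exactly those with that prefix.
Words under "mmmmma": mmmmma
Count: 1

1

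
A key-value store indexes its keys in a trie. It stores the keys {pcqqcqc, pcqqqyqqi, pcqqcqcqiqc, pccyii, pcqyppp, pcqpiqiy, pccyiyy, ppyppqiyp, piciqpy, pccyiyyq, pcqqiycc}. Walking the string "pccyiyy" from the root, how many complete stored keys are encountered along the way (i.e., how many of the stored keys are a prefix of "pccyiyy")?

Check each prefix of "pccyiyy" against the stored set — each match is an end-marker on the path.
Prefixes of the query that are stored words: "pccyiyy"
Count: 1

1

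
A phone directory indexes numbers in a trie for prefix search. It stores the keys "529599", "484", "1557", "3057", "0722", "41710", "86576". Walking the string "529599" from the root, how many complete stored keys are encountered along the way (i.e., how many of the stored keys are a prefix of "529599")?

Check each prefix of "529599" against the stored set — each match is an end-marker on the path.
Prefixes of the query that are stored words: "529599"
Count: 1

1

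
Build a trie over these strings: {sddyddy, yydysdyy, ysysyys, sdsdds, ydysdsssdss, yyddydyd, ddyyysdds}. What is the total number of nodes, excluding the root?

49

Count nodes per top-level branch (shared prefixes stored once):
  'd'-branch (ddyyysdds): 9 nodes
  's'-branch (sddyddy, sdsdds): 11 nodes
  'y'-branch (ydysdsssdss, ysysyys, yyddydyd, yydysdyy): 29 nodes
Sum: 49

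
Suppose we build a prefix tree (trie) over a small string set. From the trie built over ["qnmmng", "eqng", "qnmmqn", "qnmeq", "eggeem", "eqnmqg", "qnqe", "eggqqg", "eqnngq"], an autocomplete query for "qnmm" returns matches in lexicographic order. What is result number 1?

qnmmng

Words with prefix "qnmm", in lexicographic order: "qnmmng", "qnmmqn"
Position 1: qnmmng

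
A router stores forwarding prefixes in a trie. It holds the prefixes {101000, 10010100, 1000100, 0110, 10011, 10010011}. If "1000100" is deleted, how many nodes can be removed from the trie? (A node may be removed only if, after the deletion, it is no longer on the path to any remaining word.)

After clearing the end-marker at "1000100", prune upward until reaching a node still needed by another word.
The suffix "0100" (4 nodes) is used only by "1000100"; the node for "100" still has the child "1", so pruning stops there.
Nodes removed: 4

4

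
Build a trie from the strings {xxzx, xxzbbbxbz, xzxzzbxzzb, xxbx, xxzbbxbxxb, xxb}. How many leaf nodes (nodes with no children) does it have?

5

Leaves are exactly the stored words that no other stored word extends.
Those words: "xxbx", "xxzbbbxbz", "xxzbbxbxxb", "xxzx", "xzxzzbxzzb"
Leaf count: 5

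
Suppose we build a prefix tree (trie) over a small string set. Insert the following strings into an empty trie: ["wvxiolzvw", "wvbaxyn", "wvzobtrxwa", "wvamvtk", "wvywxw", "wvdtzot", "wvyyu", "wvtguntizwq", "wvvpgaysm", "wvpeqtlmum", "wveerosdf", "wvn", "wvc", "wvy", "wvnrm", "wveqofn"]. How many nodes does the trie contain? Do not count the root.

77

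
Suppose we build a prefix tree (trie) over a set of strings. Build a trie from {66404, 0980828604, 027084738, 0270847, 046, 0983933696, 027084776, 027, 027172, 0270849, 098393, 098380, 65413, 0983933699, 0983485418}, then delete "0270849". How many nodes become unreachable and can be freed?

After clearing the end-marker at "0270849", prune upward until reaching a node still needed by another word.
The suffix "9" (1 node) is used only by "0270849"; the node for "027084" still has the child "7", so pruning stops there.
Nodes removed: 1

1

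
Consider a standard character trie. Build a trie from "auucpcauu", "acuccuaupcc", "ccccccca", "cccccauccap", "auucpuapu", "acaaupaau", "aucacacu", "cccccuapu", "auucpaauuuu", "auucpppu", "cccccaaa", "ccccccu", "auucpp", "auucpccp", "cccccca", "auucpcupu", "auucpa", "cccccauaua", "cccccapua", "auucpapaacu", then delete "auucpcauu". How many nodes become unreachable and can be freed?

3

A node on "auucpcauu"'s path can go only if nothing else ends at it or branches off below it.
The suffix "auu" (3 nodes) is used only by "auucpcauu"; the node for "auucpc" still has the child "c", so pruning stops there.
Nodes removed: 3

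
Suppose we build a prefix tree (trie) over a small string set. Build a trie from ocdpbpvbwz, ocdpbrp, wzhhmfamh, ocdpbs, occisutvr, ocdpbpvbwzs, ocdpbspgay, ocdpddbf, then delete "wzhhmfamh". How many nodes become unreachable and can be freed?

9

Walk "wzhhmfamh" from the leaf back toward the root, removing each node that no remaining word uses.
No other word shares any prefix with "wzhhmfamh", so all 9 of its nodes go.
Nodes removed: 9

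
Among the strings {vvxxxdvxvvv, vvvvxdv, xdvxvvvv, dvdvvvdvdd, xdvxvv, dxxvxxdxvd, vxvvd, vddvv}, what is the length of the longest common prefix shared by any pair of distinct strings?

6

Look for the deepest trie node that still has at least two words in its subtree.
"xdvxvv" and "xdvxvvvv" agree on "xdvxvv" (6 characters) before diverging; nothing deeper is shared.
Longest shared-prefix length: 6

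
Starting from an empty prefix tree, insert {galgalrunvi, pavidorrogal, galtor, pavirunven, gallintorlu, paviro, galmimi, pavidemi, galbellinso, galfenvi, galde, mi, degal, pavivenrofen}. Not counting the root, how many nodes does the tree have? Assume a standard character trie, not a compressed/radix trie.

78

Count nodes per top-level branch (shared prefixes stored once):
  'd'-branch (degal): 5 nodes
  'g'-branch (galbellinso, galde, galfenvi, galgalrunvi, gallintorlu, galmimi, galtor): 41 nodes
  'm'-branch (mi): 2 nodes
  'p'-branch (pavidemi, pavidorrogal, paviro, pavirunven, pavivenrofen): 30 nodes
Sum: 78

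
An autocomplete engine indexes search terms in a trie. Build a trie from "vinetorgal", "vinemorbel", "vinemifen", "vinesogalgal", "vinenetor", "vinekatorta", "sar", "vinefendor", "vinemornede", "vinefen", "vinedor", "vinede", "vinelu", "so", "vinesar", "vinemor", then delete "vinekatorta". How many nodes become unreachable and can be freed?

A node on "vinekatorta"'s path can go only if nothing else ends at it or branches off below it.
The suffix "katorta" (7 nodes) is used only by "vinekatorta"; the node for "vine" still has the child "t", so pruning stops there.
Nodes removed: 7

7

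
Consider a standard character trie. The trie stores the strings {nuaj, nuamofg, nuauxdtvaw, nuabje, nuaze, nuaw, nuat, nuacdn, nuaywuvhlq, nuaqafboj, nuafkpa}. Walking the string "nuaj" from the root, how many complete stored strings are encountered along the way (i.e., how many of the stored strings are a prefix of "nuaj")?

1

Traverse "nuaj" character by character; count nodes along the way that are marked as word ends.
Prefixes of the query that are stored words: "nuaj"
Count: 1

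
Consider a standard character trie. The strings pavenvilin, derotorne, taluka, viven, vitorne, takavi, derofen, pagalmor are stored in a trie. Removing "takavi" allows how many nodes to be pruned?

4

A node on "takavi"'s path can go only if nothing else ends at it or branches off below it.
The suffix "kavi" (4 nodes) is used only by "takavi"; the node for "ta" still has the child "l", so pruning stops there.
Nodes removed: 4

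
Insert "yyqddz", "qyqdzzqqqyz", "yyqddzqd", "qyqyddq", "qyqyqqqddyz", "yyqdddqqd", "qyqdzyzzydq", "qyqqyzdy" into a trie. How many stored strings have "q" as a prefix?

5

Filter for entries beginning with "q":
Matches: "qyqdzyzzydq", "qyqdzzqqqyz", "qyqqyzdy", "qyqyddq", "qyqyqqqddyz"
Count: 5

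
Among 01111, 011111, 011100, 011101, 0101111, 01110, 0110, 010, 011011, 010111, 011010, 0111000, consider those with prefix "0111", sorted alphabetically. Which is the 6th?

DFS of the "0111" subtree visits, in order: "01110", "011100", "0111000", "011101", "01111", "011111"
Position 6: 011111

011111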